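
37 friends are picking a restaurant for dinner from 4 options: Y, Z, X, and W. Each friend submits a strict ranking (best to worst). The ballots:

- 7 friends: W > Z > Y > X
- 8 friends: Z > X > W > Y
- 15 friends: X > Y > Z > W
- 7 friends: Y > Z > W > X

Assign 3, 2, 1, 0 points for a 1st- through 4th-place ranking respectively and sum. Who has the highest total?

Z

Y: 7·1 + 8·0 + 15·2 + 7·3 = 58
Z: 7·2 + 8·3 + 15·1 + 7·2 = 67
X: 7·0 + 8·2 + 15·3 + 7·0 = 61
W: 7·3 + 8·1 + 15·0 + 7·1 = 36
Z has the highest Borda score (67).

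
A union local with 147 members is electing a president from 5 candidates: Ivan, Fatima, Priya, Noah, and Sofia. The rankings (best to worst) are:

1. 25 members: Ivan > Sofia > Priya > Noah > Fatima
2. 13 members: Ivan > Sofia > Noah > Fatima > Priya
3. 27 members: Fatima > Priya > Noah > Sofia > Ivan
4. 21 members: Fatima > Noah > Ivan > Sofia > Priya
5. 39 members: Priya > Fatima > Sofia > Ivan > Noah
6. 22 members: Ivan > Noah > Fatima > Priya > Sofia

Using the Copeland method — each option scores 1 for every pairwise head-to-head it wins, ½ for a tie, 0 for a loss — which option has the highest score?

Fatima

Ivan: beats Priya, Noah, and Sofia; loses to Fatima → score 3.
Fatima: beats Ivan, Priya, Noah, and Sofia → score 4.
Priya: beats Noah and Sofia; loses to Ivan and Fatima → score 2.
Noah: loses to Ivan, Fatima, Priya, and Sofia → score 0.
Sofia: beats Noah; loses to Ivan, Fatima, and Priya → score 1.
Fatima has the best pairwise record.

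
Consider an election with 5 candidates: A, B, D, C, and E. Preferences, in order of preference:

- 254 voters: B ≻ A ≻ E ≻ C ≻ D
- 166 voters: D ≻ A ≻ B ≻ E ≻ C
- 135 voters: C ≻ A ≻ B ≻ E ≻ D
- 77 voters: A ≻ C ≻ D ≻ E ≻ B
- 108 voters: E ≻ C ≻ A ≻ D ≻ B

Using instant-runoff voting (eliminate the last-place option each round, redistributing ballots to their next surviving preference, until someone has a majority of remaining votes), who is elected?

B

Round 1: A 77, B 254, D 166, C 135, E 108. Eliminate A.
Round 2: B 254, D 166, C 212, E 108. Eliminate E.
Round 3: B 254, D 166, C 320. Eliminate D.
Round 4: B 420, C 320. B has a majority.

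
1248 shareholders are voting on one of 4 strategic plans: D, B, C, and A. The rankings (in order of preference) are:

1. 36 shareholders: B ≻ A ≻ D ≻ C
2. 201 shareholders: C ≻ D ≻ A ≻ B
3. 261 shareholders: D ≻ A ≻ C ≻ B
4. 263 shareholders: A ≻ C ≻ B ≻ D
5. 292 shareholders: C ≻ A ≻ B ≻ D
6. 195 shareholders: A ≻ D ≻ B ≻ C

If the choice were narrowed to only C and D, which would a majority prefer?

Voters preferring C to D: 756; preferring D to C: 492.
C wins the head-to-head.

C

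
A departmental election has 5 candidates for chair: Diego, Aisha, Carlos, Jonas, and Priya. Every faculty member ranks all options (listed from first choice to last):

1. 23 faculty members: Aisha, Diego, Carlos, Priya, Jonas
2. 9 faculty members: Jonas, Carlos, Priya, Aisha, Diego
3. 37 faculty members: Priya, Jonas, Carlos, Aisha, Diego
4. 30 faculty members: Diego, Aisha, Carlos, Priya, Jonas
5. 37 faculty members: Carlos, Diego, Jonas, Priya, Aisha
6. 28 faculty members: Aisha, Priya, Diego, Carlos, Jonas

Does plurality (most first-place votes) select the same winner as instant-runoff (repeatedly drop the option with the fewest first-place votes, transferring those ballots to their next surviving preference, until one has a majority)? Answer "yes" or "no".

no

Plurality — first-place votes: Diego 30, Aisha 51, Carlos 37, Jonas 9, Priya 37. Winner: Aisha.
Instant-runoff — R1 Diego 30, Aisha 51, Carlos 37, Jonas 9, Priya 37 (Jonas out); R2 Diego 30, Aisha 51, Carlos 46, Priya 37 (Diego out); R3 Aisha 81, Carlos 46, Priya 37 (Priya out); R4 Aisha 81, Carlos 83 (Carlos winner). Winner: Carlos.
The two methods disagree.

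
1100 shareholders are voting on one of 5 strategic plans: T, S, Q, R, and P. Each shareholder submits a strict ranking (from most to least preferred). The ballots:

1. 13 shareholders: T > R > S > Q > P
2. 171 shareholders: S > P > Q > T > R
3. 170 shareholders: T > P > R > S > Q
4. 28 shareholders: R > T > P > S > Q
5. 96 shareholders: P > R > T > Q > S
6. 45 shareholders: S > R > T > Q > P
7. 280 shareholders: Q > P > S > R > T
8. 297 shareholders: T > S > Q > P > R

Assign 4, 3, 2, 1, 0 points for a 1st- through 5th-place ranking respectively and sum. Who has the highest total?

P

T: 13·4 + 171·1 + 170·4 + 28·3 + 96·2 + 45·2 + 280·0 + 297·4 = 2457
S: 13·2 + 171·4 + 170·1 + 28·1 + 96·0 + 45·4 + 280·2 + 297·3 = 2539
Q: 13·1 + 171·2 + 170·0 + 28·0 + 96·1 + 45·1 + 280·4 + 297·2 = 2210
R: 13·3 + 171·0 + 170·2 + 28·4 + 96·3 + 45·3 + 280·1 + 297·0 = 1194
P: 13·0 + 171·3 + 170·3 + 28·2 + 96·4 + 45·0 + 280·3 + 297·1 = 2600
P has the highest Borda score (2600).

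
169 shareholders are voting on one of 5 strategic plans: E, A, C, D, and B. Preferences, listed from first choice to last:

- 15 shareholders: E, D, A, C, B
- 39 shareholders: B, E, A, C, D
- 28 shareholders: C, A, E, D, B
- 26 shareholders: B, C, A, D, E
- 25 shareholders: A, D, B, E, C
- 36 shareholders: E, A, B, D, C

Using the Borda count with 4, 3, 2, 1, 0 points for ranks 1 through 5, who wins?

E: 15·4 + 39·3 + 28·2 + 26·0 + 25·1 + 36·4 = 402
A: 15·2 + 39·2 + 28·3 + 26·2 + 25·4 + 36·3 = 452
C: 15·1 + 39·1 + 28·4 + 26·3 + 25·0 + 36·0 = 244
D: 15·3 + 39·0 + 28·1 + 26·1 + 25·3 + 36·1 = 210
B: 15·0 + 39·4 + 28·0 + 26·4 + 25·2 + 36·2 = 382
A has the highest Borda score (452).

A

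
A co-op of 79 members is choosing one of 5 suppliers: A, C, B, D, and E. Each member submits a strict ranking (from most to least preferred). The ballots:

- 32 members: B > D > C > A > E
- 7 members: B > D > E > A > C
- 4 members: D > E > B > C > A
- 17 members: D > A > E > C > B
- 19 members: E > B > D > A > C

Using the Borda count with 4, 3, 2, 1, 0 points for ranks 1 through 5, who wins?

A: 32·1 + 7·1 + 4·0 + 17·3 + 19·1 = 109
C: 32·2 + 7·0 + 4·1 + 17·1 + 19·0 = 85
B: 32·4 + 7·4 + 4·2 + 17·0 + 19·3 = 221
D: 32·3 + 7·3 + 4·4 + 17·4 + 19·2 = 239
E: 32·0 + 7·2 + 4·3 + 17·2 + 19·4 = 136
D has the highest Borda score (239).

D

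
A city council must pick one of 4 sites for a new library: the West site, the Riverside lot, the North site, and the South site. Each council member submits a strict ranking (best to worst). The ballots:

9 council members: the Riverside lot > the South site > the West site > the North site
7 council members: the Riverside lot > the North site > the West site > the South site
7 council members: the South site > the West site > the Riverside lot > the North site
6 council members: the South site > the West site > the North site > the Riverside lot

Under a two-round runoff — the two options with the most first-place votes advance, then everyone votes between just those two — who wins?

Round 1 first-place votes: the West site 0, the Riverside lot 16, the North site 0, the South site 13.
the Riverside lot and the South site advance.
Runoff: the Riverside lot is preferred to the South site by 16 voters; the South site by 13.
the Riverside lot wins the runoff.

the Riverside lot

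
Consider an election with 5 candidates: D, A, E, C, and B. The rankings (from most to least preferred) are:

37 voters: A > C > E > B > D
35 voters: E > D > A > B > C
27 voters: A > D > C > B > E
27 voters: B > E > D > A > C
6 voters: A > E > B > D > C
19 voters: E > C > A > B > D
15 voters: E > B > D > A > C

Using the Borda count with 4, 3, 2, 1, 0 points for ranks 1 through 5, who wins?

E

D: 37·0 + 35·3 + 27·3 + 27·2 + 6·1 + 19·0 + 15·2 = 276
A: 37·4 + 35·2 + 27·4 + 27·1 + 6·4 + 19·2 + 15·1 = 430
E: 37·2 + 35·4 + 27·0 + 27·3 + 6·3 + 19·4 + 15·4 = 449
C: 37·3 + 35·0 + 27·2 + 27·0 + 6·0 + 19·3 + 15·0 = 222
B: 37·1 + 35·1 + 27·1 + 27·4 + 6·2 + 19·1 + 15·3 = 283
E has the highest Borda score (449).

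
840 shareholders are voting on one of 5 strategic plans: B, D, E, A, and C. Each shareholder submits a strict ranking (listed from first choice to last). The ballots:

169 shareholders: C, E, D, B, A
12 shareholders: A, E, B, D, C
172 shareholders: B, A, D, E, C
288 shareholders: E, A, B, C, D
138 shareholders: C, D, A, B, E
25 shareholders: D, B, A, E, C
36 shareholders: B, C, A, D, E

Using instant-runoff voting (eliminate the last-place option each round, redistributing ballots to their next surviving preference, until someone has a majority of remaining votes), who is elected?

E

Round 1: B 208, D 25, E 288, A 12, C 307. Eliminate A.
Round 2: B 208, D 25, E 300, C 307. Eliminate D.
Round 3: B 233, E 300, C 307. Eliminate B.
Round 4: E 497, C 343. E has a majority.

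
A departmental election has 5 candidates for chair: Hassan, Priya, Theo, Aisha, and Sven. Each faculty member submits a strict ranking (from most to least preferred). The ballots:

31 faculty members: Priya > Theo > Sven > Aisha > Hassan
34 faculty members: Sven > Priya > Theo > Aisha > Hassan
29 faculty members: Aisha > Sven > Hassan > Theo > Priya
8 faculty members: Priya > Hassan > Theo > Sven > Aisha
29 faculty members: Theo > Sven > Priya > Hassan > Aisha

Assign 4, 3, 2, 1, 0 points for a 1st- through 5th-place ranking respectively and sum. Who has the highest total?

Sven

Hassan: 31·0 + 34·0 + 29·2 + 8·3 + 29·1 = 111
Priya: 31·4 + 34·3 + 29·0 + 8·4 + 29·2 = 316
Theo: 31·3 + 34·2 + 29·1 + 8·2 + 29·4 = 322
Aisha: 31·1 + 34·1 + 29·4 + 8·0 + 29·0 = 181
Sven: 31·2 + 34·4 + 29·3 + 8·1 + 29·3 = 380
Sven has the highest Borda score (380).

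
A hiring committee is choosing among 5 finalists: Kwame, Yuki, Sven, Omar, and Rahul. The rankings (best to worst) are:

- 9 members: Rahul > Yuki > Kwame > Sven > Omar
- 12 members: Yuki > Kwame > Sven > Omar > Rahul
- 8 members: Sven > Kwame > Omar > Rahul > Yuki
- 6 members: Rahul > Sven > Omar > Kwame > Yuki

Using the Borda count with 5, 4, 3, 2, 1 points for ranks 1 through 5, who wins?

Kwame

Kwame: 9·3 + 12·4 + 8·4 + 6·2 = 119
Yuki: 9·4 + 12·5 + 8·1 + 6·1 = 110
Sven: 9·2 + 12·3 + 8·5 + 6·4 = 118
Omar: 9·1 + 12·2 + 8·3 + 6·3 = 75
Rahul: 9·5 + 12·1 + 8·2 + 6·5 = 103
Kwame has the highest Borda score (119).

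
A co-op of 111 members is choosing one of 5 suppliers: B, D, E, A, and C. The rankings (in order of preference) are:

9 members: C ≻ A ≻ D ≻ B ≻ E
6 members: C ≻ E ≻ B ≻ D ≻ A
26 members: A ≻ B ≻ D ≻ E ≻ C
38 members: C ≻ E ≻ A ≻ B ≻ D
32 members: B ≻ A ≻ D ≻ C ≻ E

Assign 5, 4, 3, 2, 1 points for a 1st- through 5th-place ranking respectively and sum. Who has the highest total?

B: 9·2 + 6·3 + 26·4 + 38·2 + 32·5 = 376
D: 9·3 + 6·2 + 26·3 + 38·1 + 32·3 = 251
E: 9·1 + 6·4 + 26·2 + 38·4 + 32·1 = 269
A: 9·4 + 6·1 + 26·5 + 38·3 + 32·4 = 414
C: 9·5 + 6·5 + 26·1 + 38·5 + 32·2 = 355
A has the highest Borda score (414).

A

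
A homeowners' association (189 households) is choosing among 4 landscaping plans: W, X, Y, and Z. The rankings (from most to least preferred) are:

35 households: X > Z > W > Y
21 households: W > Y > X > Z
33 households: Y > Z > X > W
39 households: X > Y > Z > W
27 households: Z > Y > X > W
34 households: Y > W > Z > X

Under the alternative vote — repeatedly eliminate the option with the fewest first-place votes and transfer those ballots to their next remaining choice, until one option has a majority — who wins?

Y

Round 1: W 21, X 74, Y 67, Z 27. Eliminate W.
Round 2: X 74, Y 88, Z 27. Eliminate Z.
Round 3: X 74, Y 115. Y has a majority.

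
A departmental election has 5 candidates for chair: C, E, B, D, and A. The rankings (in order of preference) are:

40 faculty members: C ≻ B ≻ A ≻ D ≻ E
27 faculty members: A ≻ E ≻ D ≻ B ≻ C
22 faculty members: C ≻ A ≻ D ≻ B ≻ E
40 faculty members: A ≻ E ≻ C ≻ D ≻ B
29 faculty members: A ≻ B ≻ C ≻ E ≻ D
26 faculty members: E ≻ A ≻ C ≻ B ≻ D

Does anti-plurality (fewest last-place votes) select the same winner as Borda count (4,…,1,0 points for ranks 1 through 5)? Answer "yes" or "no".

yes

Anti-plurality — last-place votes: C 27, E 62, B 40, D 55, A 0. Winner: A.
Borda — scores: C 438, E 334, B 282, D 178, A 608. Winner: A.
The two methods agree.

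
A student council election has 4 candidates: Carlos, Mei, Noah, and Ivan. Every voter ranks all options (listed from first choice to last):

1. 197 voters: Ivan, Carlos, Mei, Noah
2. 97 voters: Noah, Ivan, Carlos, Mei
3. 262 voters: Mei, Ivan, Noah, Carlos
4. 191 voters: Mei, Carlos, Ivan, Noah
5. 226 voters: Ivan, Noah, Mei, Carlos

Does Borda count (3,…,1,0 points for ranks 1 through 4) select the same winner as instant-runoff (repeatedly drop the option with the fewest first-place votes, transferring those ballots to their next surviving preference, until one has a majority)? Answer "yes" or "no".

yes

Borda — scores: Carlos 873, Mei 1782, Noah 1005, Ivan 2178. Winner: Ivan.
Instant-runoff — R1 Carlos 0, Mei 453, Noah 97, Ivan 423 (Carlos out); R2 Mei 453, Noah 97, Ivan 423 (Noah out); R3 Mei 453, Ivan 520 (Ivan winner). Winner: Ivan.
The two methods agree.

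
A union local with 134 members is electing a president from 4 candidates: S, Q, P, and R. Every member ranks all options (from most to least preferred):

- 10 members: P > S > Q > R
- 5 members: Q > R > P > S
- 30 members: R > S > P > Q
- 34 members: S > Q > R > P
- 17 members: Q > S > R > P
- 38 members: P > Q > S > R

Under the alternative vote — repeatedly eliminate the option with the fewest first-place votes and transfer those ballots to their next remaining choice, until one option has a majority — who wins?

Round 1: S 34, Q 22, P 48, R 30. Eliminate Q.
Round 2: S 51, P 48, R 35. Eliminate R.
Round 3: S 81, P 53. S has a majority.

S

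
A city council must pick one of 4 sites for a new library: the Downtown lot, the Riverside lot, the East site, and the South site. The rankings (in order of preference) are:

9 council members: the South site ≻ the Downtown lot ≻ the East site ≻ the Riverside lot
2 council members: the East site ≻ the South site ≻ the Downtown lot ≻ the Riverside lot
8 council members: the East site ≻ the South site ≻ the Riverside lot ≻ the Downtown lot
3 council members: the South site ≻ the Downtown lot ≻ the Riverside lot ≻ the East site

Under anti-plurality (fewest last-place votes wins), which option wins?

Last-place votes: the Downtown lot 8, the Riverside lot 11, the East site 3, the South site 0.
the South site is ranked last by the fewest voters, so the South site wins.

the South site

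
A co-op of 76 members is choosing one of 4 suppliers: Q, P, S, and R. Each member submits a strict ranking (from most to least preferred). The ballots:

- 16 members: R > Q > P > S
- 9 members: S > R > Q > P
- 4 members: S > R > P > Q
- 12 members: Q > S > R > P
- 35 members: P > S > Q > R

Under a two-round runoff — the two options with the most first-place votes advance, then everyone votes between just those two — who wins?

Round 1 first-place votes: Q 12, P 35, S 13, R 16.
P and R advance.
Runoff: P is preferred to R by 35 voters; R by 41.
R wins the runoff.

R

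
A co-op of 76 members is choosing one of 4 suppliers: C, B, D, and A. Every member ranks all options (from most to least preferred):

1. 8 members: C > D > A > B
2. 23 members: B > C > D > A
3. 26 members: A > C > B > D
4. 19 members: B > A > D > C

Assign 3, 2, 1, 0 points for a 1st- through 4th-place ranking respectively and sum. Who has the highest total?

C: 8·3 + 23·2 + 26·2 + 19·0 = 122
B: 8·0 + 23·3 + 26·1 + 19·3 = 152
D: 8·2 + 23·1 + 26·0 + 19·1 = 58
A: 8·1 + 23·0 + 26·3 + 19·2 = 124
B has the highest Borda score (152).

B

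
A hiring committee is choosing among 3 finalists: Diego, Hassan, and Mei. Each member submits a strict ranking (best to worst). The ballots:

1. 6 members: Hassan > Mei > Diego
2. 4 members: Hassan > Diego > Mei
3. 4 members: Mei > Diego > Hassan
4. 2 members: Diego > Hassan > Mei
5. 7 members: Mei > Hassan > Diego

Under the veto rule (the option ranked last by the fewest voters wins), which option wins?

Hassan

Last-place votes: Diego 13, Hassan 4, Mei 6.
Hassan is ranked last by the fewest voters, so Hassan wins.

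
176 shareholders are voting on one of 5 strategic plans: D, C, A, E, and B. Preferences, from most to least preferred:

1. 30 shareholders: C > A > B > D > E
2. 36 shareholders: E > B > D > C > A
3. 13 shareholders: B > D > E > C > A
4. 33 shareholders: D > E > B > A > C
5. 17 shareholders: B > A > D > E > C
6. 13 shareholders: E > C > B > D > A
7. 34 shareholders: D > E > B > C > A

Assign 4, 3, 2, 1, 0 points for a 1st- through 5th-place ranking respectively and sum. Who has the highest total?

D: 30·1 + 36·2 + 13·3 + 33·4 + 17·2 + 13·1 + 34·4 = 456
C: 30·4 + 36·1 + 13·1 + 33·0 + 17·0 + 13·3 + 34·1 = 242
A: 30·3 + 36·0 + 13·0 + 33·1 + 17·3 + 13·0 + 34·0 = 174
E: 30·0 + 36·4 + 13·2 + 33·3 + 17·1 + 13·4 + 34·3 = 440
B: 30·2 + 36·3 + 13·4 + 33·2 + 17·4 + 13·2 + 34·2 = 448
D has the highest Borda score (456).

D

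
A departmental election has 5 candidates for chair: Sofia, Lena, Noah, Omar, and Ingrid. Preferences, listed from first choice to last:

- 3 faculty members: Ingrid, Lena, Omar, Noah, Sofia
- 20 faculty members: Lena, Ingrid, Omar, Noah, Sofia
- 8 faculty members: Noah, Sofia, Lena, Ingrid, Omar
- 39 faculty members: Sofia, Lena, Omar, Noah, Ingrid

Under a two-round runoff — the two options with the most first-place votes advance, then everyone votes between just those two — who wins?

Sofia

Round 1 first-place votes: Sofia 39, Lena 20, Noah 8, Omar 0, Ingrid 3.
Sofia and Lena advance.
Runoff: Sofia is preferred to Lena by 47 voters; Lena by 23.
Sofia wins the runoff.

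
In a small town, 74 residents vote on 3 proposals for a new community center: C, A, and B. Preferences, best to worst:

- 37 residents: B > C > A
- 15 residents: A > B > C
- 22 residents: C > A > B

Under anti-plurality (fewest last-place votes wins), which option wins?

C

Last-place votes: C 15, A 37, B 22.
C is ranked last by the fewest voters, so C wins.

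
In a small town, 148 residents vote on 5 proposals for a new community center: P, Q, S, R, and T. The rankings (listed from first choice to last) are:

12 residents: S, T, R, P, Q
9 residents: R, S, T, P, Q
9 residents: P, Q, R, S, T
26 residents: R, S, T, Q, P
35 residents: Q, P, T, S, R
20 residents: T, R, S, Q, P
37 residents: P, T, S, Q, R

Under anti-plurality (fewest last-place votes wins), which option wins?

Last-place votes: P 46, Q 21, S 0, R 72, T 9.
S is ranked last by the fewest voters, so S wins.

S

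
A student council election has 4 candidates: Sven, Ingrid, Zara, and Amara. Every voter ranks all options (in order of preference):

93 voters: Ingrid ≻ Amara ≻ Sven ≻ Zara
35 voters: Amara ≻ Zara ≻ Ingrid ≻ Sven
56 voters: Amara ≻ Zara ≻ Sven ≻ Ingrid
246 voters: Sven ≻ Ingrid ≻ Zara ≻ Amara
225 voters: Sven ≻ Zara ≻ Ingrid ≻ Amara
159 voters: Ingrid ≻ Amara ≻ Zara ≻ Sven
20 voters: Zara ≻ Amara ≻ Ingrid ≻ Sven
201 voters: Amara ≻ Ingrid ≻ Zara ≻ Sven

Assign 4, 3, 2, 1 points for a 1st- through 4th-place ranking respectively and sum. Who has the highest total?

Sven: 93·2 + 35·1 + 56·2 + 246·4 + 225·4 + 159·1 + 20·1 + 201·1 = 2597
Ingrid: 93·4 + 35·2 + 56·1 + 246·3 + 225·2 + 159·4 + 20·2 + 201·3 = 2965
Zara: 93·1 + 35·3 + 56·3 + 246·2 + 225·3 + 159·2 + 20·4 + 201·2 = 2333
Amara: 93·3 + 35·4 + 56·4 + 246·1 + 225·1 + 159·3 + 20·3 + 201·4 = 2455
Ingrid has the highest Borda score (2965).

Ingrid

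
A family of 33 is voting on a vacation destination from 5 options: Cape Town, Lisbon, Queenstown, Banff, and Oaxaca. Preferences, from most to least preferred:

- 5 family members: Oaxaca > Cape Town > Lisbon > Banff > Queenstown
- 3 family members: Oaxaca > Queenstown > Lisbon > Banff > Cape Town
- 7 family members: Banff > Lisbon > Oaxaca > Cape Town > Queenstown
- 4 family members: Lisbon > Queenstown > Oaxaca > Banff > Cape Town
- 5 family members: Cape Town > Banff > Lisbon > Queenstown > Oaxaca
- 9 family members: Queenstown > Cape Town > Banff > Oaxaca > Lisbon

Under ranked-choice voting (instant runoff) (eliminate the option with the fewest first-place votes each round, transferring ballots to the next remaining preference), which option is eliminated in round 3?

Round 1: Cape Town 5, Lisbon 4, Queenstown 9, Banff 7, Oaxaca 8. Eliminate Lisbon.
Round 2: Cape Town 5, Queenstown 13, Banff 7, Oaxaca 8. Eliminate Cape Town.
Round 3: Queenstown 13, Banff 12, Oaxaca 8. Eliminate Oaxaca.

Oaxaca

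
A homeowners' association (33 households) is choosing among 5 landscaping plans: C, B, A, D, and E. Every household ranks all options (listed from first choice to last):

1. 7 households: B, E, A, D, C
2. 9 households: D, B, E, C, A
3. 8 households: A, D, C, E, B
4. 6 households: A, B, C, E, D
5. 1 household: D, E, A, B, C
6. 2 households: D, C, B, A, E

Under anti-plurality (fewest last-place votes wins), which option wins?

E

Last-place votes: C 8, B 8, A 9, D 6, E 2.
E is ranked last by the fewest voters, so E wins.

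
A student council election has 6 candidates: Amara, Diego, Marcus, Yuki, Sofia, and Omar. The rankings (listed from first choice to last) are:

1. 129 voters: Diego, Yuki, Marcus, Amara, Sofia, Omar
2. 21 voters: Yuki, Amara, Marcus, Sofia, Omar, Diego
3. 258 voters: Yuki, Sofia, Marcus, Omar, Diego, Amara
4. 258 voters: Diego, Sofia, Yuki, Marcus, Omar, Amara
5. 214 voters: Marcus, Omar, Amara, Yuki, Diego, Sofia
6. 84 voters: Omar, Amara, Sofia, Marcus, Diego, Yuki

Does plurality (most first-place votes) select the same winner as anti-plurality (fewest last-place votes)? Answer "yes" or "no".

Plurality — first-place votes: Amara 0, Diego 387, Marcus 214, Yuki 279, Sofia 0, Omar 84. Winner: Diego.
Anti-plurality — last-place votes: Amara 516, Diego 21, Marcus 0, Yuki 84, Sofia 214, Omar 129. Winner: Marcus.
The two methods disagree.

no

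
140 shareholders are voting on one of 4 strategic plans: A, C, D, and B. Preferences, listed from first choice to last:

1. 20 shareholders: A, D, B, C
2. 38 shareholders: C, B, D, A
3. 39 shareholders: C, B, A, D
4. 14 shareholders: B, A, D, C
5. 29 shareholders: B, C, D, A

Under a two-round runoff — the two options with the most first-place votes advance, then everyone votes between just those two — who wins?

Round 1 first-place votes: A 20, C 77, D 0, B 43.
C and B advance.
Runoff: C is preferred to B by 77 voters; B by 63.
C wins the runoff.

C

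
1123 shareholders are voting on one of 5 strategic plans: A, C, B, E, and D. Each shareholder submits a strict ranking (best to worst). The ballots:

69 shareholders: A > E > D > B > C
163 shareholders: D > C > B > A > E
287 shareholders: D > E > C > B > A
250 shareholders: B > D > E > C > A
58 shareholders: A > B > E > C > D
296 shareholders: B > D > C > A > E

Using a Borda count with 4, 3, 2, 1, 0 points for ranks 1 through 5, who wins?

D

A: 69·4 + 163·1 + 287·0 + 250·0 + 58·4 + 296·1 = 967
C: 69·0 + 163·3 + 287·2 + 250·1 + 58·1 + 296·2 = 1963
B: 69·1 + 163·2 + 287·1 + 250·4 + 58·3 + 296·4 = 3040
E: 69·3 + 163·0 + 287·3 + 250·2 + 58·2 + 296·0 = 1684
D: 69·2 + 163·4 + 287·4 + 250·3 + 58·0 + 296·3 = 3576
D has the highest Borda score (3576).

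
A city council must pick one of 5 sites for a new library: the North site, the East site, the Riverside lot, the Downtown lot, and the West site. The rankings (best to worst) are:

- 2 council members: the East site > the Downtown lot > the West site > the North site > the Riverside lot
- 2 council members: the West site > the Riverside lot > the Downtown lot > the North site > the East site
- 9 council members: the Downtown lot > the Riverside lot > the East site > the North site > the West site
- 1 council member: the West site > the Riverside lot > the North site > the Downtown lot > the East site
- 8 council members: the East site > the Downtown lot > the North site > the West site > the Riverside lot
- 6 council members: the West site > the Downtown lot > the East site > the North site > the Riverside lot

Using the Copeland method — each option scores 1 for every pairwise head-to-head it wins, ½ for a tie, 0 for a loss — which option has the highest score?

the North site: beats the Riverside lot and the West site; loses to the East site and the Downtown lot → score 2.
the East site: beats the North site, the Riverside lot, and the West site; loses to the Downtown lot → score 3.
the Riverside lot: loses to the North site, the East site, the Downtown lot, and the West site → score 0.
the Downtown lot: beats the North site, the East site, the Riverside lot, and the West site → score 4.
the West site: beats the Riverside lot; loses to the North site, the East site, and the Downtown lot → score 1.
the Downtown lot has the best pairwise record.

the Downtown lot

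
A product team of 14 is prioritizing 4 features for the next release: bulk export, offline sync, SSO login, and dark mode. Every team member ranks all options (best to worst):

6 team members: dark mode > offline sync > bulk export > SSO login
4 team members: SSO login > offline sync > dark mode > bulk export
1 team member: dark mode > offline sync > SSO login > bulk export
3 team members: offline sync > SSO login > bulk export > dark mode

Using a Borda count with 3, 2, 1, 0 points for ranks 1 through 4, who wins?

offline sync

bulk export: 6·1 + 4·0 + 1·0 + 3·1 = 9
offline sync: 6·2 + 4·2 + 1·2 + 3·3 = 31
SSO login: 6·0 + 4·3 + 1·1 + 3·2 = 19
dark mode: 6·3 + 4·1 + 1·3 + 3·0 = 25
offline sync has the highest Borda score (31).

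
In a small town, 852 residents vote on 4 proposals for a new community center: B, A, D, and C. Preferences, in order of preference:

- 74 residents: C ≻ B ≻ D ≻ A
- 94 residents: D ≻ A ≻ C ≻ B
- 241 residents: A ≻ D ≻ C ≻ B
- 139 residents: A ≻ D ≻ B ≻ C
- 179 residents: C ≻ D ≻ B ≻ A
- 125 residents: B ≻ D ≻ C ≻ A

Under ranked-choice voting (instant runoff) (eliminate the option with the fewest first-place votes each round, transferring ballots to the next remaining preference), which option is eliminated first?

Round 1: B 125, A 380, D 94, C 253. Eliminate D.

D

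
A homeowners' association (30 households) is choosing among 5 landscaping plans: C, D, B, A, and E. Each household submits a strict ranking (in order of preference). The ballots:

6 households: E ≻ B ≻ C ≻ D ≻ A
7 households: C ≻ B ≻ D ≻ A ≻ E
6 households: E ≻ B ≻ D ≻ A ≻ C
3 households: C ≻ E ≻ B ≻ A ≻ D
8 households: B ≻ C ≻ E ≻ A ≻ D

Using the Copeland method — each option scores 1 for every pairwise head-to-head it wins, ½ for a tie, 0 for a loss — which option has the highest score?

B

C: beats D, A, and E; loses to B → score 3.
D: beats A; loses to C, B, and E → score 1.
B: beats C, D, and A; ties E → score 3.5.
A: loses to C, D, B, and E → score 0.
E: beats D and A; ties B; loses to C → score 2.5.
B has the best pairwise record.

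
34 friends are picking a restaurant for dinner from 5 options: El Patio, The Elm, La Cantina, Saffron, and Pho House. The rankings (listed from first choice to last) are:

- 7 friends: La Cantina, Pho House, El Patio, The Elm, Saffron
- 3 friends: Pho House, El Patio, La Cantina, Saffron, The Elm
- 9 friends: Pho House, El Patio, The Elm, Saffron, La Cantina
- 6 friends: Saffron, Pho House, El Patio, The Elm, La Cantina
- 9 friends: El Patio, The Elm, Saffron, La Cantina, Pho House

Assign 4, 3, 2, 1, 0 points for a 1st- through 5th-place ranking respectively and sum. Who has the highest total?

El Patio

El Patio: 7·2 + 3·3 + 9·3 + 6·2 + 9·4 = 98
The Elm: 7·1 + 3·0 + 9·2 + 6·1 + 9·3 = 58
La Cantina: 7·4 + 3·2 + 9·0 + 6·0 + 9·1 = 43
Saffron: 7·0 + 3·1 + 9·1 + 6·4 + 9·2 = 54
Pho House: 7·3 + 3·4 + 9·4 + 6·3 + 9·0 = 87
El Patio has the highest Borda score (98).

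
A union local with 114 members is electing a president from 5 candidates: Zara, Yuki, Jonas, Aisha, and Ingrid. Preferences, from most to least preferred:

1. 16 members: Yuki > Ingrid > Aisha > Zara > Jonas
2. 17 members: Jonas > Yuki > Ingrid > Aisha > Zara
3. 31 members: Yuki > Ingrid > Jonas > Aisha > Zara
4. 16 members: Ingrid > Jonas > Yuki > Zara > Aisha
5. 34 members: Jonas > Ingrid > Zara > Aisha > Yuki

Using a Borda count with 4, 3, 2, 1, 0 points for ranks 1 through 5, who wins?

Ingrid

Zara: 16·1 + 17·0 + 31·0 + 16·1 + 34·2 = 100
Yuki: 16·4 + 17·3 + 31·4 + 16·2 + 34·0 = 271
Jonas: 16·0 + 17·4 + 31·2 + 16·3 + 34·4 = 314
Aisha: 16·2 + 17·1 + 31·1 + 16·0 + 34·1 = 114
Ingrid: 16·3 + 17·2 + 31·3 + 16·4 + 34·3 = 341
Ingrid has the highest Borda score (341).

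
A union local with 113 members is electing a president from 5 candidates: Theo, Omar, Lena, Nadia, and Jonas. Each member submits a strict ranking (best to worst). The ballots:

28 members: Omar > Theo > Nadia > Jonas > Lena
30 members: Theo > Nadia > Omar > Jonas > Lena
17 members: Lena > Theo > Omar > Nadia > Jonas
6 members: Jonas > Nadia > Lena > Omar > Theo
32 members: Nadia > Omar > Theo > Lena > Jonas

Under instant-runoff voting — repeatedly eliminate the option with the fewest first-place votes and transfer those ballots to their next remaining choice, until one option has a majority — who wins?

Round 1: Theo 30, Omar 28, Lena 17, Nadia 32, Jonas 6. Eliminate Jonas.
Round 2: Theo 30, Omar 28, Lena 17, Nadia 38. Eliminate Lena.
Round 3: Theo 47, Omar 28, Nadia 38. Eliminate Omar.
Round 4: Theo 75, Nadia 38. Theo has a majority.

Theo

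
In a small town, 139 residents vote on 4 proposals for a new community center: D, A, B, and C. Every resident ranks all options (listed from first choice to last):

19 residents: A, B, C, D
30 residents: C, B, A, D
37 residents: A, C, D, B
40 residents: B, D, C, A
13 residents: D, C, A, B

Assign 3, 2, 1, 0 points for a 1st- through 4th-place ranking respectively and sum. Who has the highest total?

D: 19·0 + 30·0 + 37·1 + 40·2 + 13·3 = 156
A: 19·3 + 30·1 + 37·3 + 40·0 + 13·1 = 211
B: 19·2 + 30·2 + 37·0 + 40·3 + 13·0 = 218
C: 19·1 + 30·3 + 37·2 + 40·1 + 13·2 = 249
C has the highest Borda score (249).

C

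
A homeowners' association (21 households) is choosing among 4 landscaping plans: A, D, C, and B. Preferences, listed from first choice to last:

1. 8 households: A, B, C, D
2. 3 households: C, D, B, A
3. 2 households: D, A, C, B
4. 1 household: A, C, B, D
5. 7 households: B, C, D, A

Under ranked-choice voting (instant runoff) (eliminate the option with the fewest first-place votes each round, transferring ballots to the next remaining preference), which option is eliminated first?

Round 1: A 9, D 2, C 3, B 7. Eliminate D.

D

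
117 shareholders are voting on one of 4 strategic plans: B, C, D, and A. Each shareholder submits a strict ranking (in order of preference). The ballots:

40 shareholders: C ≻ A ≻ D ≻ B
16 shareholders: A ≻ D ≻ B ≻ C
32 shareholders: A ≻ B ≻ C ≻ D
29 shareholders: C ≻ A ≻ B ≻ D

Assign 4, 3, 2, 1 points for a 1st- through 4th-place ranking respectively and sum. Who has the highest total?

B: 40·1 + 16·2 + 32·3 + 29·2 = 226
C: 40·4 + 16·1 + 32·2 + 29·4 = 356
D: 40·2 + 16·3 + 32·1 + 29·1 = 189
A: 40·3 + 16·4 + 32·4 + 29·3 = 399
A has the highest Borda score (399).

A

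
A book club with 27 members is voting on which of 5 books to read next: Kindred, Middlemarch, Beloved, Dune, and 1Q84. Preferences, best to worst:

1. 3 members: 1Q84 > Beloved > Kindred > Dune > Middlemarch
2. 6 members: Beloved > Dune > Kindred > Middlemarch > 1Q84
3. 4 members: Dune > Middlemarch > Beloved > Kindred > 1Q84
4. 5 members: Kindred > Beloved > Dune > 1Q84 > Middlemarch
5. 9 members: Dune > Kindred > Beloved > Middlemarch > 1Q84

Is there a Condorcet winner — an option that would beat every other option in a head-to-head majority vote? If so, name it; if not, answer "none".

none

Checking pairwise contests:
Dune beats Kindred 19–8.
Kindred beats Middlemarch 23–4.
Kindred beats Beloved 14–13.
Beloved beats Dune 14–13.
Kindred beats 1Q84 24–3.
Every option loses at least one head-to-head, so there is no Condorcet winner.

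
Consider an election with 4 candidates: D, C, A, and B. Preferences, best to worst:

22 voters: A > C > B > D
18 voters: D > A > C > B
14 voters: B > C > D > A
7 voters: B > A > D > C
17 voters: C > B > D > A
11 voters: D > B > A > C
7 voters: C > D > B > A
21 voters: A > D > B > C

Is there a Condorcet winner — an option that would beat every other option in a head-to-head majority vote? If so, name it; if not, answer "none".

Checking pairwise contests:
C beats D 60–57.
A beats C 79–38.
D beats A 67–50.
C beats B 64–53.
Every option loses at least one head-to-head, so there is no Condorcet winner.

none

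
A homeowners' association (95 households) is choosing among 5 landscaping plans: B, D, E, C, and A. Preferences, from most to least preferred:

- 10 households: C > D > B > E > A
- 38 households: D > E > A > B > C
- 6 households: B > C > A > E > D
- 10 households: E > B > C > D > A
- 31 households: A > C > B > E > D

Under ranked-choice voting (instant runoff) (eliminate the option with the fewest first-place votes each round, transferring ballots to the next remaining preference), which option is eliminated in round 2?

E

Round 1: B 6, D 38, E 10, C 10, A 31. Eliminate B.
Round 2: D 38, E 10, C 16, A 31. Eliminate E.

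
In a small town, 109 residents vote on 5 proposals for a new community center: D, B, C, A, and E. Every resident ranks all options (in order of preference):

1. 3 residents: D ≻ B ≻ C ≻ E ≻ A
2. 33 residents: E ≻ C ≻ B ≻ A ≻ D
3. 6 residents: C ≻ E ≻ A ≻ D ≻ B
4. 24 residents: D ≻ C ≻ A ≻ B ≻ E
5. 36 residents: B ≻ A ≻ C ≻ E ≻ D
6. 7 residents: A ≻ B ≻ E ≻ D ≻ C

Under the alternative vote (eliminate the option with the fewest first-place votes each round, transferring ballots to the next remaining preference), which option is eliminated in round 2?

Round 1: D 27, B 36, C 6, A 7, E 33. Eliminate C.
Round 2: D 27, B 36, A 7, E 39. Eliminate A.

A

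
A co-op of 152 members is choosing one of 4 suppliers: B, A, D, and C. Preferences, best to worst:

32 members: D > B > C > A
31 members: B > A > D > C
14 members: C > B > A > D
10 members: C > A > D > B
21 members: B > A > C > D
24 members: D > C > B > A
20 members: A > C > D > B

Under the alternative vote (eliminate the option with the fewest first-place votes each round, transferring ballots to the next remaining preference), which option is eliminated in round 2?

Round 1: B 52, A 20, D 56, C 24. Eliminate A.
Round 2: B 52, D 56, C 44. Eliminate C.

C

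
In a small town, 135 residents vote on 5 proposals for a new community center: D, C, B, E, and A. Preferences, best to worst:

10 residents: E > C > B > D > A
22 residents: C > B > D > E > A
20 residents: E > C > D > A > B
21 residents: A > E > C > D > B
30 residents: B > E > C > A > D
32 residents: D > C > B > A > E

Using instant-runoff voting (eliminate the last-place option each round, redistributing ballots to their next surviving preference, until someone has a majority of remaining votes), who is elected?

Round 1: D 32, C 22, B 30, E 30, A 21. Eliminate A.
Round 2: D 32, C 22, B 30, E 51. Eliminate C.
Round 3: D 32, B 52, E 51. Eliminate D.
Round 4: B 84, E 51. B has a majority.

B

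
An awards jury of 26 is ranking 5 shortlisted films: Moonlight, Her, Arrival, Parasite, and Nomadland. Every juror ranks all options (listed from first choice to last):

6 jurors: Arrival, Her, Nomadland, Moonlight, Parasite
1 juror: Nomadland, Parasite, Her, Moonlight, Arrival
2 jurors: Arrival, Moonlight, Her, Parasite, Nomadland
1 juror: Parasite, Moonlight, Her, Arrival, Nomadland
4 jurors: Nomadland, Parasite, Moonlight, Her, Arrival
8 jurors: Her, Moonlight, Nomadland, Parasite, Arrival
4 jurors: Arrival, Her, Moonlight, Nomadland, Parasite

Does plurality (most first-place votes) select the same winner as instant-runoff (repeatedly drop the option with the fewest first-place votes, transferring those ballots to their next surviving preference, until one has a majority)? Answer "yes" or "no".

Plurality — first-place votes: Moonlight 0, Her 8, Arrival 12, Parasite 1, Nomadland 5. Winner: Arrival.
Instant-runoff — R1 Moonlight 0, Her 8, Arrival 12, Parasite 1, Nomadland 5 (Moonlight out); R2 Her 8, Arrival 12, Parasite 1, Nomadland 5 (Parasite out); R3 Her 9, Arrival 12, Nomadland 5 (Nomadland out); R4 Her 14, Arrival 12 (Her winner). Winner: Her.
The two methods disagree.

no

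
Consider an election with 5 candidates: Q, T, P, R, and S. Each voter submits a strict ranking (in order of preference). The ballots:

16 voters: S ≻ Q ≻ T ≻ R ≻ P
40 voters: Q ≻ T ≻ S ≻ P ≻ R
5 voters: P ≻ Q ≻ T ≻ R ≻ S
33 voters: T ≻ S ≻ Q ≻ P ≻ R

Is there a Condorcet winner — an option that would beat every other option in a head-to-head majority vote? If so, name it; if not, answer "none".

none

Checking pairwise contests:
S beats Q 49–45.
Q beats T 61–33.
Q beats P 89–5.
Q beats R 94–0.
T beats S 78–16.
Every option loses at least one head-to-head, so there is no Condorcet winner.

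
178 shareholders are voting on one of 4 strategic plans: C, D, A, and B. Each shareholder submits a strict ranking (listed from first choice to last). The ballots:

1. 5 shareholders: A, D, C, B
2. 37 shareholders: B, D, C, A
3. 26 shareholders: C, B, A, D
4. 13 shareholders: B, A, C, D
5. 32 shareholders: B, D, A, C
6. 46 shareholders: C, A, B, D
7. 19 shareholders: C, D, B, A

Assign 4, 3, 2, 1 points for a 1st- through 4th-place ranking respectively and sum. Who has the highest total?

B

C: 5·2 + 37·2 + 26·4 + 13·2 + 32·1 + 46·4 + 19·4 = 506
D: 5·3 + 37·3 + 26·1 + 13·1 + 32·3 + 46·1 + 19·3 = 364
A: 5·4 + 37·1 + 26·2 + 13·3 + 32·2 + 46·3 + 19·1 = 369
B: 5·1 + 37·4 + 26·3 + 13·4 + 32·4 + 46·2 + 19·2 = 541
B has the highest Borda score (541).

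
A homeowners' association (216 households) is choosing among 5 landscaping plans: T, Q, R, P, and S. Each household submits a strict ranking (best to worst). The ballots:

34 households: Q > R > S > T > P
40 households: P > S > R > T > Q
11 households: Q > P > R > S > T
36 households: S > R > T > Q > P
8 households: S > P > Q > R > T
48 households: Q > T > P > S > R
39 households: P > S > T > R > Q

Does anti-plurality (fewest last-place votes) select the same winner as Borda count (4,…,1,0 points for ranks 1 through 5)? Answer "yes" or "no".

Anti-plurality — last-place votes: T 19, Q 79, R 48, P 70, S 0. Winner: S.
Borda — scores: T 368, Q 424, R 359, P 469, S 540. Winner: S.
The two methods agree.

yes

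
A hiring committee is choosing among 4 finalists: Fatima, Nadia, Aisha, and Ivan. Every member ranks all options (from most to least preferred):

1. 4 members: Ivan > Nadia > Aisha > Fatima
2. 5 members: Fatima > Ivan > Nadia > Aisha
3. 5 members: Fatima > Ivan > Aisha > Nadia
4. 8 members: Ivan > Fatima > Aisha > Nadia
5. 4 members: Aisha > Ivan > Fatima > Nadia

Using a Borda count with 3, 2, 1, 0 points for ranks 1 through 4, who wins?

Ivan

Fatima: 4·0 + 5·3 + 5·3 + 8·2 + 4·1 = 50
Nadia: 4·2 + 5·1 + 5·0 + 8·0 + 4·0 = 13
Aisha: 4·1 + 5·0 + 5·1 + 8·1 + 4·3 = 29
Ivan: 4·3 + 5·2 + 5·2 + 8·3 + 4·2 = 64
Ivan has the highest Borda score (64).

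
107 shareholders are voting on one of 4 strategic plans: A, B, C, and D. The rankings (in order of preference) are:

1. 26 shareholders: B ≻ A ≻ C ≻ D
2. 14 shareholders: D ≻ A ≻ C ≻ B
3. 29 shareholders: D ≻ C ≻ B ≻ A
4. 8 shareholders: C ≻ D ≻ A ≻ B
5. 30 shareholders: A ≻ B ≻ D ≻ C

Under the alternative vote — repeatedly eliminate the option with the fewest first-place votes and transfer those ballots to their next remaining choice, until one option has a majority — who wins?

A

Round 1: A 30, B 26, C 8, D 43. Eliminate C.
Round 2: A 30, B 26, D 51. Eliminate B.
Round 3: A 56, D 51. A has a majority.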